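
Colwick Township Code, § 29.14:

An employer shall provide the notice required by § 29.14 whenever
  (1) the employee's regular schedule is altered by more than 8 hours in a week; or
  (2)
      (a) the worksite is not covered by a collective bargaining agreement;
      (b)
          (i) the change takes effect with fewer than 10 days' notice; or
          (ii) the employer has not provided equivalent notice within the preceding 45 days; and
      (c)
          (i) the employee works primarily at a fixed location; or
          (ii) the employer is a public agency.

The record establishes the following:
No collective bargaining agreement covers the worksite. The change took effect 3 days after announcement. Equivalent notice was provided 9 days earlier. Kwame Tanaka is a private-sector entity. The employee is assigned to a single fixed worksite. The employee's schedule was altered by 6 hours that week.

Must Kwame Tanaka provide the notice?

Yes — required.

(1) schedule shift > 8h — not satisfied.
(a) no CBA — met.
(i) < 10 days' notice — met.
(ii) no recent notice — not satisfied.
So (b) is satisfied (T OR F).
(i) fixed location — satisfied.
(ii) public agency — fails.
So (c) is satisfied (T OR F).
(2) = T AND T AND T = true.
Overall: F OR T → true.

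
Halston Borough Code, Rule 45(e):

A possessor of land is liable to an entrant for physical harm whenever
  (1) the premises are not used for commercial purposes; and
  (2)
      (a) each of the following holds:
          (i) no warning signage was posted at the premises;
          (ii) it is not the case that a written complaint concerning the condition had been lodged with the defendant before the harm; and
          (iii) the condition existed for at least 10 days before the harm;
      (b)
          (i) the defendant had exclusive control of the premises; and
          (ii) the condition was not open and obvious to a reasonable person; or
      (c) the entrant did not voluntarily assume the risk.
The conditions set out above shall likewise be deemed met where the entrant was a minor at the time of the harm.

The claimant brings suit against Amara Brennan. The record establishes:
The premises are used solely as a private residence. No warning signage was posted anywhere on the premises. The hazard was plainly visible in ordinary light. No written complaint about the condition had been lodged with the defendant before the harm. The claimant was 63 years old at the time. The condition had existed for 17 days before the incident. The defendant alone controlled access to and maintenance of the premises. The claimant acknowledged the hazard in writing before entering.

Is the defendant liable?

Yes — liable.

(1) not (commercial use) — satisfied.
(i) no signage posted — met.
(ii) not (complaint lodged) — satisfied.
(iii) condition ≥10 days old — satisfied.
(a) = T AND T AND T = true.
(i) exclusive control — holds.
(ii) not open/obvious — not met.
So (b) is not satisfied (T AND F).
(c) no assumed risk — not met.
(2) = T OR F OR F = true.
Overall = T AND T = true.
Exception (entrant a minor) — not satisfied.
Result: main true OR exception false → true.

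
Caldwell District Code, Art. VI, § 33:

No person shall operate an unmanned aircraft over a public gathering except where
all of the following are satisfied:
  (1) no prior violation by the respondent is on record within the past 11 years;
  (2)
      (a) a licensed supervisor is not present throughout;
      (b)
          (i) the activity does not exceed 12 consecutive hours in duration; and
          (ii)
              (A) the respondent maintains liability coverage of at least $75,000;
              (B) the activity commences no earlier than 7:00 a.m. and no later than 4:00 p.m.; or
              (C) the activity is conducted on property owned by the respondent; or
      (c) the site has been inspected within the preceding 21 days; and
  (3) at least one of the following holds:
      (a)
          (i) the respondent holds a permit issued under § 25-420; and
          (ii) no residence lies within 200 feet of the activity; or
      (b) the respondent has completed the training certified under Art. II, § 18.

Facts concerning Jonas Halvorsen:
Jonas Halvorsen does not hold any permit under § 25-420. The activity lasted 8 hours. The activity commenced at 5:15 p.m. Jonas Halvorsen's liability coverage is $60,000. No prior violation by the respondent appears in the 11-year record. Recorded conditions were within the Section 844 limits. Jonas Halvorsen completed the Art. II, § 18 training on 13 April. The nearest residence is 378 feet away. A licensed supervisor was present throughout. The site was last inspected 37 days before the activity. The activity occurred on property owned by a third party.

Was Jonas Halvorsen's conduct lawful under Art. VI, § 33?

(1) no prior violation — holds.
(a) not (supervisor present) — not met.
(i) ≤ 12 hrs duration — satisfied.
(A) coverage ≥ $75,000 — not met.
(B) start within hours — not met.
(C) own property — fails.
So (ii) is not satisfied (F OR F OR F).
(b) = T AND F = false.
(c) site inspected — not satisfied.
So (2) is not satisfied (F OR F OR F).
(i) holds permit — not met.
(ii) no residence in 200 ft — met.
So (a) is not satisfied (F AND T).
(b) training certified — satisfied.
(3): F OR T → true.
Overall: T AND F AND T → false.

No — unlawful.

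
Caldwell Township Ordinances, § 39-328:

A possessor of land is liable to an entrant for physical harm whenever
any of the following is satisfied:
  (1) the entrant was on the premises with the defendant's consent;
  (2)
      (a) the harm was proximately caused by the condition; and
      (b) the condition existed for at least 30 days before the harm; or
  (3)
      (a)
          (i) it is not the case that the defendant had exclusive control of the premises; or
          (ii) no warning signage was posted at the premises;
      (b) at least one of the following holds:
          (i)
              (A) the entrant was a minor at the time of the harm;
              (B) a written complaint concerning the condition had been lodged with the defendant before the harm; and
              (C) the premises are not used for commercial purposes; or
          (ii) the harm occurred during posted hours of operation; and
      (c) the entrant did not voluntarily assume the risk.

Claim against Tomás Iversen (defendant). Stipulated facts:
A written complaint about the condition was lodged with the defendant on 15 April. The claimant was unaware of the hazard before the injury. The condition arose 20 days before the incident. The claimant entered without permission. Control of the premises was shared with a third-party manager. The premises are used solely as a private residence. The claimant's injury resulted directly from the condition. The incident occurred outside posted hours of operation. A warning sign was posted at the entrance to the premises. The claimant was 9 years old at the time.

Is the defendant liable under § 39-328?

(1) consent to enter — not met.
(a) proximate cause — holds.
(b) condition ≥30 days old — not met.
(2) = T AND F = false.
(i) not (exclusive control) — met.
(ii) no signage posted — not satisfied.
(a) = T OR F = true.
(A) entrant a minor — satisfied.
(B) complaint lodged — met.
(C) not (commercial use) — holds.
(i) = T AND T AND T = true.
(ii) during posted hours — not met.
(b): T OR F → true.
(c) no assumed risk — satisfied.
(3) = T AND T AND T = true.
Overall: F OR F OR T → true.

Yes — liable.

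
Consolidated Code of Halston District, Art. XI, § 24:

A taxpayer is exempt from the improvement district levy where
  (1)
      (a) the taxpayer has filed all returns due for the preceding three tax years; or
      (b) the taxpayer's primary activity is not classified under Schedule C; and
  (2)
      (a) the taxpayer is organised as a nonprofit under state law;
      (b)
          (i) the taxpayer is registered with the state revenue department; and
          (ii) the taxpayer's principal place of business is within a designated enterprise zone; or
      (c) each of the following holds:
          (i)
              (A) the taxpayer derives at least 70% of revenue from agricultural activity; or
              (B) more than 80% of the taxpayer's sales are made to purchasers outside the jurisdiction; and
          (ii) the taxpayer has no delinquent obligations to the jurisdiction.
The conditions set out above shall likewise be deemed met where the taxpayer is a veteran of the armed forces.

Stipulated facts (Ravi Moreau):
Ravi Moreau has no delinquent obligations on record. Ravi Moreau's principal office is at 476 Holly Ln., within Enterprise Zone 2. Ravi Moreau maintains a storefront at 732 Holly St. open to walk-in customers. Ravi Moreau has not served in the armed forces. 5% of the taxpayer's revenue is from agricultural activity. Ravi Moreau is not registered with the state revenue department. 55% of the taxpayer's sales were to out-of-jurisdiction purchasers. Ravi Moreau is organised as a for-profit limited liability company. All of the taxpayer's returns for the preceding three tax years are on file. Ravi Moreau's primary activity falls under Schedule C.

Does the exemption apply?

No — not exempt.

(a) returns current — satisfied.
(b) not (Schedule C activity) — not met.
(1) = T OR F = true.
(a) nonprofit — not met.
(i) state-registered — not met.
(ii) in enterprise zone — holds.
(b): F AND T → false.
(A) ≥70% agricultural — not satisfied.
(B) >80% out-of-jur. sales — not met.
So (i) is not satisfied (F OR F).
(ii) no delinquency — holds.
(c): F AND T → false.
(2) = F OR F OR F = false.
Overall: T AND F → false.
Exception (veteran) — not satisfied.
Result: main false OR exception false → false.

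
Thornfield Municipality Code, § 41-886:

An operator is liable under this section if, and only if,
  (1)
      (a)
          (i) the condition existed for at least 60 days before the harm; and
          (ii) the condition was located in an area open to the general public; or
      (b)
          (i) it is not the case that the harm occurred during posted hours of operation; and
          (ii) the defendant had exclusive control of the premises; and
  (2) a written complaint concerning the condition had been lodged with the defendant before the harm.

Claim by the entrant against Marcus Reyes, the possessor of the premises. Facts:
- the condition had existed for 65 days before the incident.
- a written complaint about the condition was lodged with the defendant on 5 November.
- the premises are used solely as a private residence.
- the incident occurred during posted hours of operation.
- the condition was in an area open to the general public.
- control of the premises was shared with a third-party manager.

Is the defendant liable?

(i) condition ≥60 days old — met.
(ii) public area — satisfied.
So (a) is satisfied (T AND T).
(i) not (during posted hours) — not satisfied.
(ii) exclusive control — fails.
(b) = F AND F = false.
(1) = T OR F = true.
(2) complaint lodged — satisfied.
Overall: T AND T → true.

Yes — liable.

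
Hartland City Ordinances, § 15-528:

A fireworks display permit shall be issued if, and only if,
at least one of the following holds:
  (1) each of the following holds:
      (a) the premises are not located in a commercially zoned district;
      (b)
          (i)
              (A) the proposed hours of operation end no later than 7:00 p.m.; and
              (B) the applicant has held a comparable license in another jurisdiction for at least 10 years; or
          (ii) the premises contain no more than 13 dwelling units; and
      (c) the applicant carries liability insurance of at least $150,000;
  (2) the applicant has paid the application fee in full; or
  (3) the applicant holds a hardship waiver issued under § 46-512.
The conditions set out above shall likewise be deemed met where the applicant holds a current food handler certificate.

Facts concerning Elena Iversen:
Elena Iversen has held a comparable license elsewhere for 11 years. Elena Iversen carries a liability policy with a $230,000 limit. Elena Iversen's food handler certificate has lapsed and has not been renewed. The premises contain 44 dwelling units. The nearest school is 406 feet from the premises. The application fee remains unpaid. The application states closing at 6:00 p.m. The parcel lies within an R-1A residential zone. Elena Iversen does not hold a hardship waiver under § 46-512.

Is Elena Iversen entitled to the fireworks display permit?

Yes — granted.

(a) not (commercially zoned) — satisfied.
(A) closes by 7 p.m. — met.
(B) prior license ≥ 10 yr — met.
(i) = T AND T = true.
(ii) ≤ 13 units — not met.
So (b) is satisfied (T OR F).
(c) insurance ≥ $150,000 — holds.
So (1) is satisfied (T AND T AND T).
(2) fee paid — not satisfied.
(3) hardship waiver — not met.
Overall: T OR F OR F → true.
Exception (food handler cert.) — not satisfied.
Result: main true OR exception false → true.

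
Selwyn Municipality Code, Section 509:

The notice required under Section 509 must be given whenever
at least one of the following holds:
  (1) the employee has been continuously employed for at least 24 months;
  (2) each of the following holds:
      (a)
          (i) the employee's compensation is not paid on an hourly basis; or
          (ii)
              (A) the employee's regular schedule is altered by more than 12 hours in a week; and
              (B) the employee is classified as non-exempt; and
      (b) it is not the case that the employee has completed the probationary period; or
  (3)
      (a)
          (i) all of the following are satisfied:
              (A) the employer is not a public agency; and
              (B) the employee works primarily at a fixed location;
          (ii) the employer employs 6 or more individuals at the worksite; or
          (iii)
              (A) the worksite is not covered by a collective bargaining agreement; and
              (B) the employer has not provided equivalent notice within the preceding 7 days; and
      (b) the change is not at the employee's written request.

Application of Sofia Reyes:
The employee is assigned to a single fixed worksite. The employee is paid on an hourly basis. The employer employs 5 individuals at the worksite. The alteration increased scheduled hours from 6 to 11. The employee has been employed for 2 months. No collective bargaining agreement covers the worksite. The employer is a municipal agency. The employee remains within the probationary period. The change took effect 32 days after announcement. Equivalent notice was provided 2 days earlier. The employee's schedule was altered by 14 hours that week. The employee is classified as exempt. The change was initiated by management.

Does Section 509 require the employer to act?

(1) tenure ≥ 24 mo. — fails.
(i) not (hourly-paid) — fails.
(A) schedule shift > 12h — met.
(B) non-exempt — fails.
(ii): T AND F → false.
So (a) is not satisfied (F OR F).
(b) not (past probation) — holds.
(2) = F AND T = false.
(A) not (public agency) — not satisfied.
(B) fixed location — holds.
(i): F AND T → false.
(ii) ≥ 6 at site — not satisfied.
(A) no CBA — satisfied.
(B) no recent notice — fails.
(iii) = T AND F = false.
(a): F OR F OR F → false.
(b) not employee-requested — satisfied.
So (3) is not satisfied (F AND T).
Overall: F OR F OR F → false.

No — not required.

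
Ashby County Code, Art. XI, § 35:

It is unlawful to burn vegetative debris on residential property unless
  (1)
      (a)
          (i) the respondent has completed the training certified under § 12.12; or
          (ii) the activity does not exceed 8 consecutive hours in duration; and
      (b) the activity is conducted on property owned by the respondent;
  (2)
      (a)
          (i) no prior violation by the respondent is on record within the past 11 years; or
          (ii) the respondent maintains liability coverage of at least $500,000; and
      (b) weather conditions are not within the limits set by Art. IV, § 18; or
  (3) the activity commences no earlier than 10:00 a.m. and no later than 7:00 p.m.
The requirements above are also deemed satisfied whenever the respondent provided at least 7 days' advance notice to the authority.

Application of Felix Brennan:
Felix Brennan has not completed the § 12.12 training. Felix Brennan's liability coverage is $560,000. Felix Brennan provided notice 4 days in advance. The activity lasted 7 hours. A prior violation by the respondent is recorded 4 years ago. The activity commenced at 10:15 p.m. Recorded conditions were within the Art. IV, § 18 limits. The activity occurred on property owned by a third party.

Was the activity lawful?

(i) training certified — fails.
(ii) ≤ 8 hrs duration — holds.
(a): F OR T → true.
(b) own property — not met.
(1): T AND F → false.
(i) no prior violation — fails.
(ii) coverage ≥ $500,000 — holds.
(a) = F OR T = true.
(b) not (weather ok) — not met.
(2) = T AND F = false.
(3) start within hours — not satisfied.
So Overall is not satisfied (F OR F OR F).
Exception (≥7 days' notice) — not satisfied.
Result: main false OR exception false → false.

No — unlawful.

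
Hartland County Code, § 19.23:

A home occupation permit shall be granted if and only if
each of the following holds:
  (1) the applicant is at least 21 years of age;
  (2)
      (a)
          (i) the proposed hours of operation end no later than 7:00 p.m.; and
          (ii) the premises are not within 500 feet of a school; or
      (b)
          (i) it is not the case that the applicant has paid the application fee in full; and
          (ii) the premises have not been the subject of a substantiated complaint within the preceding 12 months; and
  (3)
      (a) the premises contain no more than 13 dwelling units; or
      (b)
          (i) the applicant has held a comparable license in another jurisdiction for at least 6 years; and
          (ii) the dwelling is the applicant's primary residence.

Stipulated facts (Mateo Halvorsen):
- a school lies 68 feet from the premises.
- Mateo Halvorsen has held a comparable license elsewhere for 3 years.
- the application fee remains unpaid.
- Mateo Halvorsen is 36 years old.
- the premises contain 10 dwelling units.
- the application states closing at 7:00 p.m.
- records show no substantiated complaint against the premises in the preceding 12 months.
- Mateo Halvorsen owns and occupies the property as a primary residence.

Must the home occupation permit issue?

(1) age ≥ 21 — holds.
(i) closes by 7 p.m. — holds.
(ii) ≥500 ft from school — not satisfied.
So (a) is not satisfied (T AND F).
(i) not (fee paid) — holds.
(ii) no complaint in 12 mo. — holds.
(b): T AND T → true.
(2) = F OR T = true.
(a) ≤ 13 units — satisfied.
(i) prior license ≥ 6 yr — not satisfied.
(ii) primary residence — satisfied.
So (b) is not satisfied (F AND T).
So (3) is satisfied (T OR F).
So Overall is satisfied (T AND T AND T).

Yes — granted.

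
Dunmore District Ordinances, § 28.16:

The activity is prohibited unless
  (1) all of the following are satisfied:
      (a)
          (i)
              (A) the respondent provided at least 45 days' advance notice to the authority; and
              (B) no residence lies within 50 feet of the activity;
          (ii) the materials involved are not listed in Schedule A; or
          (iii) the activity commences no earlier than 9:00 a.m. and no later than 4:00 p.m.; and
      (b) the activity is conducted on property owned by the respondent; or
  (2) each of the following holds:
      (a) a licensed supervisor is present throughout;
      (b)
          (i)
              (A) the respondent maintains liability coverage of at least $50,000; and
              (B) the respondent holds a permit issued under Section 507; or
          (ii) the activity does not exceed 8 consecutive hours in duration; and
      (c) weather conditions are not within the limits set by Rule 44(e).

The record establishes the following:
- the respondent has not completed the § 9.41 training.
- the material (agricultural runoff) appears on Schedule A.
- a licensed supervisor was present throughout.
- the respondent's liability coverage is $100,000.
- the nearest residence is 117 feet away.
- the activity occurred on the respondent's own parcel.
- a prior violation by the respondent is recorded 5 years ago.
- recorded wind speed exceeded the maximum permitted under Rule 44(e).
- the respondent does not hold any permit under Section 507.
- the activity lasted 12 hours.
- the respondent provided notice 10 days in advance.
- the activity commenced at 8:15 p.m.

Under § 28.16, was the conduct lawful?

(A) ≥45 days' notice — fails.
(B) no residence in 50 ft — met.
(i) = F AND T = false.
(ii) not (Schedule A material) — not satisfied.
(iii) start within hours — not met.
(a): F OR F OR F → false.
(b) own property — satisfied.
So (1) is not satisfied (F AND T).
(a) supervisor present — satisfied.
(A) coverage ≥ $50,000 — holds.
(B) holds permit — not satisfied.
(i) = T AND F = false.
(ii) ≤ 8 hrs duration — not met.
So (b) is not satisfied (F OR F).
(c) not (weather ok) — met.
So (2) is not satisfied (T AND F AND T).
Overall: F OR F → false.

No — unlawful.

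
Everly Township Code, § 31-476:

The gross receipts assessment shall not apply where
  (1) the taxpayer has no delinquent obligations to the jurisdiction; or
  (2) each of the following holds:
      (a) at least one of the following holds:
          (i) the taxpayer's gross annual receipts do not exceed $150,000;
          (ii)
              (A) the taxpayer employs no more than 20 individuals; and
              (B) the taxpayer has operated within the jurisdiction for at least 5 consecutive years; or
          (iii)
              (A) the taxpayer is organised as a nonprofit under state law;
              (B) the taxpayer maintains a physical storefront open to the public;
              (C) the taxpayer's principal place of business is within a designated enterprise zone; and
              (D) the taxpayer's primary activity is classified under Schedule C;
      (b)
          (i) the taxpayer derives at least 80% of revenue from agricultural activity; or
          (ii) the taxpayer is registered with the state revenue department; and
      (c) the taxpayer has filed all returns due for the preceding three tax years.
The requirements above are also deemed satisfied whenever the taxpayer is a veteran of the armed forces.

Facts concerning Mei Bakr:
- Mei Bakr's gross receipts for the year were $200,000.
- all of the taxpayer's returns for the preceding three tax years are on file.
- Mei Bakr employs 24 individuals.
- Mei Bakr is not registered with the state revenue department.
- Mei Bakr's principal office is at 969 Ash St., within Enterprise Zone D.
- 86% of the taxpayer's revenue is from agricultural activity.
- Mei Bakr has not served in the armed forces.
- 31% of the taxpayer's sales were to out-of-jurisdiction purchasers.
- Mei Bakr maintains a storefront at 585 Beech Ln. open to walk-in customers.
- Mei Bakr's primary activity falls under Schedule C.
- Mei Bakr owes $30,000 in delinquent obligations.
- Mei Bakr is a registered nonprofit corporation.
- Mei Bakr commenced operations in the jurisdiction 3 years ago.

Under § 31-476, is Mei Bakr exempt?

Yes — exempt.

(1) no delinquency — not met.
(i) receipts ≤ $150,000 — not met.
(A) ≤ 20 employees — fails.
(B) ≥ 5 yrs in jurisdiction — fails.
(ii) = F AND F = false.
(A) nonprofit — holds.
(B) has storefront — satisfied.
(C) in enterprise zone — satisfied.
(D) Schedule C activity — satisfied.
(iii): T AND T AND T AND T → true.
So (a) is satisfied (F OR F OR T).
(i) ≥80% agricultural — satisfied.
(ii) state-registered — not satisfied.
(b): T OR F → true.
(c) returns current — holds.
(2) = T AND T AND T = true.
Overall: F OR T → true.
Exception (veteran) — not satisfied.
Result: main true OR exception false → true.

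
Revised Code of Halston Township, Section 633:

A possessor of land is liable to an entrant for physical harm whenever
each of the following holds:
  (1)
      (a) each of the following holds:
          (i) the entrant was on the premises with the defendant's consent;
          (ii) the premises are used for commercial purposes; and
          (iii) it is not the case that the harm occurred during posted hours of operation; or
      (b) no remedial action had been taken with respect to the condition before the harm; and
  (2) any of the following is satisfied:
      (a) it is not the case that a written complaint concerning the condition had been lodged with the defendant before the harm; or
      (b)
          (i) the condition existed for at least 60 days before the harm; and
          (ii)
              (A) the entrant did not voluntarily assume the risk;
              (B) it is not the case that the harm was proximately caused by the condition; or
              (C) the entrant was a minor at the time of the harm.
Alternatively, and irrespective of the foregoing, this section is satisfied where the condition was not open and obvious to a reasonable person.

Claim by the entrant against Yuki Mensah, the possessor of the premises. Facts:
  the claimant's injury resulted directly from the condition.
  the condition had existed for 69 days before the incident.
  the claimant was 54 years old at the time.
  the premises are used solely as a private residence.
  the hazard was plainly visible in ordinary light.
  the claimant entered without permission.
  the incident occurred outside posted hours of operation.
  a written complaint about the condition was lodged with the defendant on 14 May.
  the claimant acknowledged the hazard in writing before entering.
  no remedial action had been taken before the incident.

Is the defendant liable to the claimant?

No — not liable.

(i) consent to enter — not satisfied.
(ii) commercial use — not met.
(iii) not (during posted hours) — holds.
(a) = F AND F AND T = false.
(b) no remedial action — holds.
(1) = F OR T = true.
(a) not (complaint lodged) — not satisfied.
(i) condition ≥60 days old — met.
(A) no assumed risk — not satisfied.
(B) not (proximate cause) — not satisfied.
(C) entrant a minor — fails.
So (ii) is not satisfied (F OR F OR F).
So (b) is not satisfied (T AND F).
(2): F OR F → false.
So Overall is not satisfied (T AND F).
Exception (not open/obvious) — not satisfied.
Result: main false OR exception false → false.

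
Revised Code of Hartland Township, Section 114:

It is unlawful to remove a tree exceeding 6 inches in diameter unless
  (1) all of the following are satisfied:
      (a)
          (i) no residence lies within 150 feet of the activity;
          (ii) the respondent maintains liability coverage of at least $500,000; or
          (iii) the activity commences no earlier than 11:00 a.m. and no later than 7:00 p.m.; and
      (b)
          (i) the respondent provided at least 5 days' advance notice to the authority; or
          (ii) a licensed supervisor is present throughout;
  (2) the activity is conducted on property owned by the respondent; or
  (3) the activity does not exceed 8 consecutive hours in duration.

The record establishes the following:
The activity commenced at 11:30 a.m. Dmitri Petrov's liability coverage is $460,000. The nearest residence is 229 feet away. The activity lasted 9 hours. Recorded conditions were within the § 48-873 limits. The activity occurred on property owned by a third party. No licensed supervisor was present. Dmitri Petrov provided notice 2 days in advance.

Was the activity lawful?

(i) no residence in 150 ft — satisfied.
(ii) coverage ≥ $500,000 — not met.
(iii) start within hours — satisfied.
(a): T OR F OR T → true.
(i) ≥5 days' notice — fails.
(ii) supervisor present — fails.
(b): F OR F → false.
So (1) is not satisfied (T AND F).
(2) own property — not met.
(3) ≤ 8 hrs duration — not satisfied.
Overall = F OR F OR F = false.

No — unlawful.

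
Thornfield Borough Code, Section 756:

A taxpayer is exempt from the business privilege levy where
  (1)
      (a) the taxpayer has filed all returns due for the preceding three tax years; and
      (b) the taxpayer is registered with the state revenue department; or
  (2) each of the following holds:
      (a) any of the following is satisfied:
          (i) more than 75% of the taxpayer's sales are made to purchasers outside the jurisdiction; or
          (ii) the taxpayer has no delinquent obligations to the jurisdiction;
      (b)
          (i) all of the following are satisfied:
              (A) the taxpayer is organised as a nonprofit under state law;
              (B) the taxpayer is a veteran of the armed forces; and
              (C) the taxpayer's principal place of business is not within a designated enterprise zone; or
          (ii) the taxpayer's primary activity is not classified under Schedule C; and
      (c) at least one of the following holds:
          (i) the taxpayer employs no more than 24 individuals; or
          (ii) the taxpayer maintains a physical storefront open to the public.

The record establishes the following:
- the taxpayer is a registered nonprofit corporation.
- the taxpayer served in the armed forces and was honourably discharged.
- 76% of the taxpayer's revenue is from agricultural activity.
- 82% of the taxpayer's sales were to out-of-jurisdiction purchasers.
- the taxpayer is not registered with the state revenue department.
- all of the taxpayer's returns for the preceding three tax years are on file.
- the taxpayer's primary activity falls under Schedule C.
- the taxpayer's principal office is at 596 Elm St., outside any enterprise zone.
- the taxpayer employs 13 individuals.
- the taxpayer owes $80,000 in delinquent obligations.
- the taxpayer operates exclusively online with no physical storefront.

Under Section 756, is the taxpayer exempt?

(a) returns current — holds.
(b) state-registered — fails.
(1): T AND F → false.
(i) >75% out-of-jur. sales — holds.
(ii) no delinquency — fails.
So (a) is satisfied (T OR F).
(A) nonprofit — holds.
(B) veteran — holds.
(C) not (in enterprise zone) — satisfied.
(i) = T AND T AND T = true.
(ii) not (Schedule C activity) — not satisfied.
So (b) is satisfied (T OR F).
(i) ≤ 24 employees — satisfied.
(ii) has storefront — not satisfied.
(c): T OR F → true.
(2) = T AND T AND T = true.
Overall = F OR T = true.

Yes — exempt.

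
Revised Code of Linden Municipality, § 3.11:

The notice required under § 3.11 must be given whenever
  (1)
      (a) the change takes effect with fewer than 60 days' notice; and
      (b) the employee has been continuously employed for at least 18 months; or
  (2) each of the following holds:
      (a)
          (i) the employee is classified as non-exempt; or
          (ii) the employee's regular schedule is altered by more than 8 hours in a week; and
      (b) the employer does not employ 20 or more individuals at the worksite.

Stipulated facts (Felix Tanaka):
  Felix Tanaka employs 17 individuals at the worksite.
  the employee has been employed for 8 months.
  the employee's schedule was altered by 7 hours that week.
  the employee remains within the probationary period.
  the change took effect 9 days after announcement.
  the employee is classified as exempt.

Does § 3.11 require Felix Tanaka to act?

No — not required.

(a) < 60 days' notice — satisfied.
(b) tenure ≥ 18 mo. — fails.
(1): T AND F → false.
(i) non-exempt — not satisfied.
(ii) schedule shift > 8h — not satisfied.
(a) = F OR F = false.
(b) not (≥ 20 at site) — met.
(2) = F AND T = false.
Overall = F OR F = false.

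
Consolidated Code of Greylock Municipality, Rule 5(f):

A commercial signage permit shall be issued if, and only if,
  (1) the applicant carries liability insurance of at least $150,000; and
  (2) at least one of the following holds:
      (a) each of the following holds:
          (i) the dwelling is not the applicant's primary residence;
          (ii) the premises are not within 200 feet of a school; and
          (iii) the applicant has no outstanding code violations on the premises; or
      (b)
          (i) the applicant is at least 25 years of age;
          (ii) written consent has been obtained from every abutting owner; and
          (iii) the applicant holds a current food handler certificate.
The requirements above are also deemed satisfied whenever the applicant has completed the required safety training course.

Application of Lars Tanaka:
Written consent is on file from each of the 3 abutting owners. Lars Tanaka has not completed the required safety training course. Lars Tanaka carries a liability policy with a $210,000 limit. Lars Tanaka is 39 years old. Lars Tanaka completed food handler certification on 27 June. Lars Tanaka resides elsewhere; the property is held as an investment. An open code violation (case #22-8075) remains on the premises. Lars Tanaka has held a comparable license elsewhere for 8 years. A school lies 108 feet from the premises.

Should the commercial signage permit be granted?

(1) insurance ≥ $150,000 — holds.
(i) not (primary residence) — satisfied.
(ii) ≥200 ft from school — not met.
(iii) no code violations — not met.
So (a) is not satisfied (T AND F AND F).
(i) age ≥ 25 — satisfied.
(ii) all abutters consent — met.
(iii) food handler cert. — met.
(b) = T AND T AND T = true.
So (2) is satisfied (F OR T).
So Overall is satisfied (T AND T).
Exception (safety training) — not satisfied.
Result: main true OR exception false → true.

Yes — granted.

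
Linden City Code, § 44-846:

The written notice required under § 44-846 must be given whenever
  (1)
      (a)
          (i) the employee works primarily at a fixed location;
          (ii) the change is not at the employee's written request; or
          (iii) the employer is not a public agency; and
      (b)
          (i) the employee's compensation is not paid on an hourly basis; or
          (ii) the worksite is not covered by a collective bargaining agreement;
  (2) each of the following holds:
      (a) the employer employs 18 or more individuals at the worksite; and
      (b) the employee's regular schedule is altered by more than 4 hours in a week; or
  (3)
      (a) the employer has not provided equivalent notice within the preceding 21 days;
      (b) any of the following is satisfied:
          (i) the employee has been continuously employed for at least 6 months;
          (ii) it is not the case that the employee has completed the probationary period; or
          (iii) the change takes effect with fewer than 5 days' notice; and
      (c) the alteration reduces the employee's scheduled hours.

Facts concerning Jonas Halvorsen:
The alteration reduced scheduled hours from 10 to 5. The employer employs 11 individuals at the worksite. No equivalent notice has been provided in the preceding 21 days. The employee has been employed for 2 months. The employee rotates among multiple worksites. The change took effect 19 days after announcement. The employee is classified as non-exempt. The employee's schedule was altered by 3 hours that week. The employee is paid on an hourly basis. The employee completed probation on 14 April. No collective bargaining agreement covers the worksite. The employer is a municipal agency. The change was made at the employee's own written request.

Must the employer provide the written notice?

No — not required.

(i) fixed location — not met.
(ii) not employee-requested — not met.
(iii) not (public agency) — fails.
(a): F OR F OR F → false.
(i) not (hourly-paid) — not satisfied.
(ii) no CBA — satisfied.
(b): F OR T → true.
(1) = F AND T = false.
(a) ≥ 18 at site — not satisfied.
(b) schedule shift > 4h — not met.
So (2) is not satisfied (F AND F).
(a) no recent notice — satisfied.
(i) tenure ≥ 6 mo. — not satisfied.
(ii) not (past probation) — fails.
(iii) < 5 days' notice — not satisfied.
So (b) is not satisfied (F OR F OR F).
(c) hours reduced — met.
(3) = T AND F AND T = false.
So Overall is not satisfied (F OR F OR F).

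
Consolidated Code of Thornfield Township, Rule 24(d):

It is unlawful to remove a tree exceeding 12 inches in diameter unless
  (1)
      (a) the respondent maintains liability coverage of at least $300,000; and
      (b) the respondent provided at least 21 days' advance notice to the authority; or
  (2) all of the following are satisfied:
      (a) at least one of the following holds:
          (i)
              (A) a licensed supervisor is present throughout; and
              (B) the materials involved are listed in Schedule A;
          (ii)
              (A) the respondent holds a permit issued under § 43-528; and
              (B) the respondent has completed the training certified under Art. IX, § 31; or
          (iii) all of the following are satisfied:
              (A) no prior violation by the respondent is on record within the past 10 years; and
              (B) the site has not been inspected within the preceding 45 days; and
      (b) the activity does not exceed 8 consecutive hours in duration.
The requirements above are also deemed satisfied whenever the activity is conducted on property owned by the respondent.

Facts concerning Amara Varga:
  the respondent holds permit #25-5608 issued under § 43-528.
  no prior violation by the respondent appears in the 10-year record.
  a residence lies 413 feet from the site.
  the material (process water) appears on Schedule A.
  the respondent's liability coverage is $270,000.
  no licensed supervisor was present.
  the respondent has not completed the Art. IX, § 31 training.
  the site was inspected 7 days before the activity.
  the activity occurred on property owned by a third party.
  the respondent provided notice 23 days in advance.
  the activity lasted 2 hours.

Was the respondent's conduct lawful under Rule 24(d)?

No — unlawful.

(a) coverage ≥ $300,000 — not met.
(b) ≥21 days' notice — holds.
(1) = F AND T = false.
(A) supervisor present — not satisfied.
(B) Schedule A material — satisfied.
(i): F AND T → false.
(A) holds permit — met.
(B) training certified — not satisfied.
(ii): T AND F → false.
(A) no prior violation — satisfied.
(B) not (site inspected) — not satisfied.
(iii) = T AND F = false.
So (a) is not satisfied (F OR F OR F).
(b) ≤ 8 hrs duration — met.
(2): F AND T → false.
Overall = F OR F = false.
Exception (own property) — not satisfied.
Result: main false OR exception false → false.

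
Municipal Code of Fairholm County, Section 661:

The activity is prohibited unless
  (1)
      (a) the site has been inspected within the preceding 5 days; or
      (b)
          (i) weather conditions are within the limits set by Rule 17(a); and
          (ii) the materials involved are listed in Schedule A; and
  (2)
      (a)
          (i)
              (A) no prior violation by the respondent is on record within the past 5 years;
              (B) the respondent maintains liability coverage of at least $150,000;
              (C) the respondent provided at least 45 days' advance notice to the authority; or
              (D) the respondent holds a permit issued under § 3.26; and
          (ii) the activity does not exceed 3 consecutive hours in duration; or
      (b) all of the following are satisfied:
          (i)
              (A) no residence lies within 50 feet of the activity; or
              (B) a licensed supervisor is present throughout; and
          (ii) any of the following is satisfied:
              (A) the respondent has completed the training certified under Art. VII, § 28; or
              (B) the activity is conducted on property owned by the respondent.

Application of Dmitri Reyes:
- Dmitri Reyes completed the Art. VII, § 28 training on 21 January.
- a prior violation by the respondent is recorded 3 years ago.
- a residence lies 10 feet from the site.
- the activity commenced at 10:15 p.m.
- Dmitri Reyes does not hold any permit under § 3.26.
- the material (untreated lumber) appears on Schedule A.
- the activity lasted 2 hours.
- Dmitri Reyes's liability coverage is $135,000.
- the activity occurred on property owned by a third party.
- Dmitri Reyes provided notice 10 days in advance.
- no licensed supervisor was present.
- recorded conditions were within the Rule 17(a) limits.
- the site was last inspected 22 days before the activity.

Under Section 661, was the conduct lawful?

(a) site inspected — fails.
(i) weather ok — satisfied.
(ii) Schedule A material — met.
So (b) is satisfied (T AND T).
(1) = F OR T = true.
(A) no prior violation — not satisfied.
(B) coverage ≥ $150,000 — fails.
(C) ≥45 days' notice — not met.
(D) holds permit — not satisfied.
(i) = F OR F OR F OR F = false.
(ii) ≤ 3 hrs duration — satisfied.
So (a) is not satisfied (F AND T).
(A) no residence in 50 ft — fails.
(B) supervisor present — fails.
So (i) is not satisfied (F OR F).
(A) training certified — satisfied.
(B) own property — fails.
(ii): T OR F → true.
(b) = F AND T = false.
So (2) is not satisfied (F OR F).
So Overall is not satisfied (T AND F).

No — unlawful.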